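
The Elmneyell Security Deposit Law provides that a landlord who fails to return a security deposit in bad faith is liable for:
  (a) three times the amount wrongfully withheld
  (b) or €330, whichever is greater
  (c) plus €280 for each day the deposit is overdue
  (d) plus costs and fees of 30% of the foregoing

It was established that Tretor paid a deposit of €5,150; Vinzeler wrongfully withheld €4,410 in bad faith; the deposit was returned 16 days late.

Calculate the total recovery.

€23,023

Trebled: 3 × €4,410 = €13,230
Minimum €330: €13,230 meets the minimum, no increase.
Late-return penalty: 16 × €280 = €4,480
Damages plus late penalty: €13,230 + €4,480 = €17,710
Costs and fees: 30% of €17,710 = €5,313
Total recovery: €17,710 + €5,313 = €23,023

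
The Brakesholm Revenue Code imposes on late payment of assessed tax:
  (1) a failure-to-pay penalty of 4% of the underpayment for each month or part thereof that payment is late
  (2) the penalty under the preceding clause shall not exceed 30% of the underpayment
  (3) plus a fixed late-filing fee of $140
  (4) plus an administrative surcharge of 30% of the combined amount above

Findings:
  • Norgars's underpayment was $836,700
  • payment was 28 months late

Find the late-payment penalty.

$326,495

Accrued rate: 4% × 28 = 112%, capped at 30% → 30%
Failure-to-pay penalty: 30% of $836,700 = $251,010
Penalty before surcharge: $251,010 + $140 = $251,150
Administrative surcharge: 30% of $251,150 = $75,345
Total penalty: $251,150 + $75,345 = $326,495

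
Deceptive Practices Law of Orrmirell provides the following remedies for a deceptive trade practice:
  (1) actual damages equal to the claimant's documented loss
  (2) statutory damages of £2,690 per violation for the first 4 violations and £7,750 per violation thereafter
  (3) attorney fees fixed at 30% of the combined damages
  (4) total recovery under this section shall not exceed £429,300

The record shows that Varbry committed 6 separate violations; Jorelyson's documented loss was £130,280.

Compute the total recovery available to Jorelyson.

£203,502

First 4 violations: 4 × £2,690 = £10,760
Remaining violations: (6 − 4) × £7,750 = £15,500
Statutory damages: £10,760 + £15,500 = £26,260
Combined damages: £130,280 + £26,260 = £156,540
Attorney fees: 30% of £156,540 = £46,962
Total before cap: £156,540 + £46,962 = £203,502
Cap at £429,300: £203,502 is within the cap, no reduction.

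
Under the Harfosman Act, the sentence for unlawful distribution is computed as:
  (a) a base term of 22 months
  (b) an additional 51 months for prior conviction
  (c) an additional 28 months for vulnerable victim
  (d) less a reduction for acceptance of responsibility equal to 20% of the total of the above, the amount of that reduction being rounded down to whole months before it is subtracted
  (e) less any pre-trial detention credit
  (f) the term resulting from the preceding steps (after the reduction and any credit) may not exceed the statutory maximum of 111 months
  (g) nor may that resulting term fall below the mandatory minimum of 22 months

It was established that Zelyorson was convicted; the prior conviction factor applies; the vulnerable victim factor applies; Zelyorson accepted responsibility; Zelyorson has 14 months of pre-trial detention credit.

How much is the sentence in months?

67 months

Prior conviction enhancement: +51 months
Vulnerable victim enhancement: +28 months
Adjusted term: 22 months + 51 months + 28 months = 101 months
Acceptance of responsibility reduction: 20% of 101 months = 20 months (rounded down)
After reduction: 101 − 20 = 81 months
Less pre-trial detention credit: 81 months − 14 months = 67 months
Cap at 111 months: 67 months is within the cap, no reduction.
Minimum 22 months: 67 months meets the minimum, no increase.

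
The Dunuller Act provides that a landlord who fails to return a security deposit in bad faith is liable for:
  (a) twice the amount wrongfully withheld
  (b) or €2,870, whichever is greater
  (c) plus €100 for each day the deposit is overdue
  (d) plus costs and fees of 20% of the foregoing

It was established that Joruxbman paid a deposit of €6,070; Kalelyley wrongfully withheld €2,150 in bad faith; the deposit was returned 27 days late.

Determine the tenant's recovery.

Doubled: 2 × €2,150 = €4,300
Minimum €2,870: €4,300 meets the minimum, no increase.
Late-return penalty: 27 × €100 = €2,700
Damages plus late penalty: €4,300 + €2,700 = €7,000
Costs and fees: 20% of €7,000 = €1,400
Total recovery: €7,000 + €1,400 = €8,400

€8,400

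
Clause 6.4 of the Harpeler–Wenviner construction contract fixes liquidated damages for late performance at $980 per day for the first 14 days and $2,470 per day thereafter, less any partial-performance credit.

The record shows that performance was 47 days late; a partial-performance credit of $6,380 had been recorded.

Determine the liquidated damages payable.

First 14 days: 14 × $980 = $13,720
Remaining days: (47 − 14) × $2,470 = $81,510
Accrued per-day damages: $13,720 + $81,510 = $95,230
Less partial-performance credit: $95,230 − $6,380 = $88,850

$88,850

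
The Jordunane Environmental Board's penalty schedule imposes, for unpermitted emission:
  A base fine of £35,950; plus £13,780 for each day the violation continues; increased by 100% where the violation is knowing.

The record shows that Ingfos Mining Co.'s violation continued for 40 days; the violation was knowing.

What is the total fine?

£1,174,300

Per-day component: 40 × £13,780 = £551,200
Base plus per-day: £35,950 + £551,200 = £587,150
Enhancement: 100% of £587,150 = £587,150
Enhanced fine: £587,150 + £587,150 = £1,174,300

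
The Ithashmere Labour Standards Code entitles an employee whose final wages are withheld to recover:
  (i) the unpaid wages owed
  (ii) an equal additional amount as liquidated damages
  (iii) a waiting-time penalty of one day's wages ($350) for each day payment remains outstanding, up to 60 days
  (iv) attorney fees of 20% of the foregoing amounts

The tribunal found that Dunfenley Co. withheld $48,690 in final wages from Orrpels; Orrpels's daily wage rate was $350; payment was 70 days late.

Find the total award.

Liquidated damages (equal amount): $48,690
Penalty days: min(70, 60) = 60
Waiting-time penalty: 60 × $350 = $21,000
Subtotal: $48,690 + $48,690 + $21,000 = $118,380
Attorney fees: 20% of $118,380 = $23,676
Total award: $118,380 + $23,676 = $142,056

$142,056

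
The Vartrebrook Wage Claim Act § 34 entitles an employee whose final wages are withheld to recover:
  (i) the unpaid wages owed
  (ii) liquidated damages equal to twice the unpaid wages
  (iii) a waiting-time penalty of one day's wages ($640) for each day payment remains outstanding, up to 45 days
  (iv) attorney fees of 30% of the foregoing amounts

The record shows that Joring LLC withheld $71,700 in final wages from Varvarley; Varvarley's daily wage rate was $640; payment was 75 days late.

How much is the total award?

Doubled: 2 × $71,700 = $143,400
Penalty days: min(75, 45) = 45
Waiting-time penalty: 45 × $640 = $28,800
Subtotal: $71,700 + $143,400 + $28,800 = $243,900
Attorney fees: 30% of $243,900 = $73,170
Total award: $243,900 + $73,170 = $317,070

$317,070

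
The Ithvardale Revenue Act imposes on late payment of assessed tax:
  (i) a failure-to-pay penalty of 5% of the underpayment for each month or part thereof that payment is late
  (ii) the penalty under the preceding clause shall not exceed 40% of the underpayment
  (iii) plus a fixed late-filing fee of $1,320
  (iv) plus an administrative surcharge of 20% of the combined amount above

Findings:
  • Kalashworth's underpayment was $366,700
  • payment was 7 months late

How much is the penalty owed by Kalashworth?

Accrued rate: 5% × 7 = 35%, capped at 40% → 35%
Failure-to-pay penalty: 35% of $366,700 = $128,345
Penalty before surcharge: $128,345 + $1,320 = $129,665
Administrative surcharge: 20% of $129,665 = $25,933
Total penalty: $129,665 + $25,933 = $155,598

Penalty: $155,598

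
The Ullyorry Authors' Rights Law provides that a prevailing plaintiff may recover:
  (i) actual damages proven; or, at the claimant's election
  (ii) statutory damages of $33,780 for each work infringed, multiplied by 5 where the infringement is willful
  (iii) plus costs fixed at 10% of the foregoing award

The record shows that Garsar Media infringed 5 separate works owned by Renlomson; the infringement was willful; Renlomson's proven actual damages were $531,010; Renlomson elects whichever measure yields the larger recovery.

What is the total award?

$928,950

Statutory damages: 5 × $33,780 = $168,900
Multiplied by 5: 5 × $168,900 = $844,500
Greater of actual damages ($531,010) or enhanced statutory damages ($844,500): $844,500
Costs: 10% of $844,500 = $84,450
Award plus costs: $844,500 + $84,450 = $928,950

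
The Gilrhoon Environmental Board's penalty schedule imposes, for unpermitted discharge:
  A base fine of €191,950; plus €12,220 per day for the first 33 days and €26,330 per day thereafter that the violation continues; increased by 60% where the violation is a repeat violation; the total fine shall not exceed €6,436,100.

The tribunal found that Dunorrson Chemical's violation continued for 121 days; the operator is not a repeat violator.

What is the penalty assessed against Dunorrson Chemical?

First 33 days: 33 × €12,220 = €403,260
Remaining days: (121 − 33) × €26,330 = €2,317,040
Per-day component: €403,260 + €2,317,040 = €2,720,300
Base plus per-day: €191,950 + €2,720,300 = €2,912,250
The operator is not a repeat violator: no 60% increase.
Cap at €6,436,100: €2,912,250 is within the cap, no reduction.

€2,912,250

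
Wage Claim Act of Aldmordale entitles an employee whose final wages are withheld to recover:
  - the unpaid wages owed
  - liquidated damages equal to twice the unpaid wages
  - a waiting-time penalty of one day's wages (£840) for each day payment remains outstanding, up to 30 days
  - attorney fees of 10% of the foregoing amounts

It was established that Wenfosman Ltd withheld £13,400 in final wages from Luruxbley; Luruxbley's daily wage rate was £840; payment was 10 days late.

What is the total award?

Doubled: 2 × £13,400 = £26,800
Penalty days: min(10, 30) = 10
Waiting-time penalty: 10 × £840 = £8,400
Subtotal: £13,400 + £26,800 + £8,400 = £48,600
Attorney fees: 10% of £48,600 = £4,860
Total award: £48,600 + £4,860 = £53,460

£53,460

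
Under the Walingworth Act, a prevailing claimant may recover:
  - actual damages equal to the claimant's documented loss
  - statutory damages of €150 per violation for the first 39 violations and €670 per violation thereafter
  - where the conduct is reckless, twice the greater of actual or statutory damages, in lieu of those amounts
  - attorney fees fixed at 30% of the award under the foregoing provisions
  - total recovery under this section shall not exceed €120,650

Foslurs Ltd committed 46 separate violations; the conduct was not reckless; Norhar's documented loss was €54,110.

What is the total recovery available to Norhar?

€84,045

First 39 violations: 39 × €150 = €5,850
Remaining violations: (46 − 39) × €670 = €4,690
Statutory damages: €5,850 + €4,690 = €10,540
Conduct not reckless: the in-lieu enhancement does not apply.
Actual plus statutory damages: €54,110 + €10,540 = €64,650
Attorney fees: 30% of €64,650 = €19,395
Total before cap: €64,650 + €19,395 = €84,045
Cap at €120,650: €84,045 is within the cap, no reduction.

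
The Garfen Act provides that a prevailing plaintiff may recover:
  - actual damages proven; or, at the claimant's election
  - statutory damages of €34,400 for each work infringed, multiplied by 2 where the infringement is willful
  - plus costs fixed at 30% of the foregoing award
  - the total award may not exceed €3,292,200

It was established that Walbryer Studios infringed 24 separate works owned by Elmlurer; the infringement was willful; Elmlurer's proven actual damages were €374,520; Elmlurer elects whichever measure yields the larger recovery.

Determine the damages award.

€2,146,560

Statutory damages: 24 × €34,400 = €825,600
Doubled: 2 × €825,600 = €1,651,200
Greater of actual damages (€374,520) or enhanced statutory damages (€1,651,200): €1,651,200
Costs: 30% of €1,651,200 = €495,360
Award plus costs: €1,651,200 + €495,360 = €2,146,560
Cap at €3,292,200: €2,146,560 is within the cap, no reduction.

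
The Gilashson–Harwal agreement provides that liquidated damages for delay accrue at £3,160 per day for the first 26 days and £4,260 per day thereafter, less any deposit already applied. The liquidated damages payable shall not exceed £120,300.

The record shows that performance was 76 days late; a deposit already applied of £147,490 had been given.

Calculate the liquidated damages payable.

£120,300

First 26 days: 26 × £3,160 = £82,160
Remaining days: (76 − 26) × £4,260 = £213,000
Accrued per-day damages: £82,160 + £213,000 = £295,160
Less deposit already applied: £295,160 − £147,490 = £147,670
Cap at £120,300: £147,670 exceeds the cap → £120,300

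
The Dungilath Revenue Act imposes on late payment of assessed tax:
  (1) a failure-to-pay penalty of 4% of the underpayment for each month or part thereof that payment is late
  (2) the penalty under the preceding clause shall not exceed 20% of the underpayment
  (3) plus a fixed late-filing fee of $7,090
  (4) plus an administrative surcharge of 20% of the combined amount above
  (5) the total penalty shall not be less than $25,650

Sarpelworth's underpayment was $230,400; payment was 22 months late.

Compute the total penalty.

Accrued rate: 4% × 22 = 88%, capped at 20% → 20%
Failure-to-pay penalty: 20% of $230,400 = $46,080
Penalty before surcharge: $46,080 + $7,090 = $53,170
Administrative surcharge: 20% of $53,170 = $10,634
Total penalty: $53,170 + $10,634 = $63,804
Minimum $25,650: $63,804 meets the minimum, no increase.

$63,804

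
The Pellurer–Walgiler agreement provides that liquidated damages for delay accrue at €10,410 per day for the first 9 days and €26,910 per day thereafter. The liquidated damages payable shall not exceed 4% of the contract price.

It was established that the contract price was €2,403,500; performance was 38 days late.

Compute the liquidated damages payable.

First 9 days: 9 × €10,410 = €93,690
Remaining days: (38 − 9) × €26,910 = €780,390
Accrued per-day damages: €93,690 + €780,390 = €874,080
Cap: 4% of €2,403,500 = €96,140
Cap at €96,140: €874,080 exceeds the cap → €96,140

€96,140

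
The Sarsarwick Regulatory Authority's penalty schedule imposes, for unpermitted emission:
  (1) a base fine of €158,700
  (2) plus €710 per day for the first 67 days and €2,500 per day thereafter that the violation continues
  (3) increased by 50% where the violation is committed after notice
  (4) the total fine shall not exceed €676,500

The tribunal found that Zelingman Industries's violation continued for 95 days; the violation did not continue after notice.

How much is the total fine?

Civil penalty: €276,270

First 67 days: 67 × €710 = €47,570
Remaining days: (95 − 67) × €2,500 = €70,000
Per-day component: €47,570 + €70,000 = €117,570
Base plus per-day: €158,700 + €117,570 = €276,270
The violation did not continue after notice: no 50% increase.
Cap at €676,500: €276,270 is within the cap, no reduction.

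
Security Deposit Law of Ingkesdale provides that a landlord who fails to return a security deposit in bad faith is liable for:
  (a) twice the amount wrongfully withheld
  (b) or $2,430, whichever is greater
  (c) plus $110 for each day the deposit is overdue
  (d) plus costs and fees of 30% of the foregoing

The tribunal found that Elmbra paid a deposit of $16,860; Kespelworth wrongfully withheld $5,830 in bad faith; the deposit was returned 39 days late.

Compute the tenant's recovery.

$20,735

Doubled: 2 × $5,830 = $11,660
Minimum $2,430: $11,660 meets the minimum, no increase.
Late-return penalty: 39 × $110 = $4,290
Damages plus late penalty: $11,660 + $4,290 = $15,950
Costs and fees: 30% of $15,950 = $4,785
Total recovery: $15,950 + $4,785 = $20,735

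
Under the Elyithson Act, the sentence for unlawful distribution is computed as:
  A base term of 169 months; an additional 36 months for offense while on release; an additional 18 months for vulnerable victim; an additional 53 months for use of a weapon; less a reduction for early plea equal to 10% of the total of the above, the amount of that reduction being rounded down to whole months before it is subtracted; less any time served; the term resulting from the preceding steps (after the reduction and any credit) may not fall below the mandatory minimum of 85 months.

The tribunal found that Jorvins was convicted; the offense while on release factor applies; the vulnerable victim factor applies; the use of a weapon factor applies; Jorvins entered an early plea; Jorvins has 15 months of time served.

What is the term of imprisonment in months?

Sentence: 234 months

Offense while on release enhancement: +36 months
Vulnerable victim enhancement: +18 months
Use of a weapon enhancement: +53 months
Adjusted term: 169 months + 36 months + 18 months + 53 months = 276 months
Early plea reduction: 10% of 276 months = 27 months (rounded down)
After reduction: 276 − 27 = 249 months
Less time served: 249 months − 15 months = 234 months
Minimum 85 months: 234 months meets the minimum, no increase.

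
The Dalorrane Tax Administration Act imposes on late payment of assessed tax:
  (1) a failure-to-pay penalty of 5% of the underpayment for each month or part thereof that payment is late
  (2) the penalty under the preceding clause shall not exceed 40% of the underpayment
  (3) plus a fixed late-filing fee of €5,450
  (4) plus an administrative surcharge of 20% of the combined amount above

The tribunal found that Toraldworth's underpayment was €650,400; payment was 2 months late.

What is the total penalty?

Accrued rate: 5% × 2 = 10%, capped at 40% → 10%
Failure-to-pay penalty: 10% of €650,400 = €65,040
Penalty before surcharge: €65,040 + €5,450 = €70,490
Administrative surcharge: 20% of €70,490 = €14,098
Total penalty: €70,490 + €14,098 = €84,588

Penalty: €84,588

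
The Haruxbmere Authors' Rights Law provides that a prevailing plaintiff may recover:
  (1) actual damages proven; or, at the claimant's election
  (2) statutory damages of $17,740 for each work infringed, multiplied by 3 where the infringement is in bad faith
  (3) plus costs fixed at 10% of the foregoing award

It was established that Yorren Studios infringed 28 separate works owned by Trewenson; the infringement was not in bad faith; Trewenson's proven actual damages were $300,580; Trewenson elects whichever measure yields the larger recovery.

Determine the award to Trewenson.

Award: $546,392

Statutory damages: 28 × $17,740 = $496,720
Infringement not in bad faith: no ×3 enhancement.
Greater of actual damages ($300,580) or statutory damages ($496,720): $496,720
Costs: 10% of $496,720 = $49,672
Award plus costs: $496,720 + $49,672 = $546,392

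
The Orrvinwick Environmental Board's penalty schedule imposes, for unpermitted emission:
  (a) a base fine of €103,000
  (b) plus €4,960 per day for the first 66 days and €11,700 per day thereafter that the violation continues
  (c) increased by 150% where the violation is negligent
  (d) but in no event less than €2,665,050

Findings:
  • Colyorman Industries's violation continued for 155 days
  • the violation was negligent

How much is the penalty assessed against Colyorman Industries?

€3,679,150

First 66 days: 66 × €4,960 = €327,360
Remaining days: (155 − 66) × €11,700 = €1,041,300
Per-day component: €327,360 + €1,041,300 = €1,368,660
Base plus per-day: €103,000 + €1,368,660 = €1,471,660
Enhancement: 150% of €1,471,660 = €2,207,490
Enhanced fine: €1,471,660 + €2,207,490 = €3,679,150
Minimum €2,665,050: €3,679,150 meets the minimum, no increase.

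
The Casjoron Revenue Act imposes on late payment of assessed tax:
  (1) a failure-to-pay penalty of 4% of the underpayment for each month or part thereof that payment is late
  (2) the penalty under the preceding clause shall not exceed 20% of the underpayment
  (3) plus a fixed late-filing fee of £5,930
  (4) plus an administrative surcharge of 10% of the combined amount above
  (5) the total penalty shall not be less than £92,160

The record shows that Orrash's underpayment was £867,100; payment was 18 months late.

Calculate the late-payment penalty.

£197,285

Accrued rate: 4% × 18 = 72%, capped at 20% → 20%
Failure-to-pay penalty: 20% of £867,100 = £173,420
Penalty before surcharge: £173,420 + £5,930 = £179,350
Administrative surcharge: 10% of £179,350 = £17,935
Total penalty: £179,350 + £17,935 = £197,285
Minimum £92,160: £197,285 meets the minimum, no increase.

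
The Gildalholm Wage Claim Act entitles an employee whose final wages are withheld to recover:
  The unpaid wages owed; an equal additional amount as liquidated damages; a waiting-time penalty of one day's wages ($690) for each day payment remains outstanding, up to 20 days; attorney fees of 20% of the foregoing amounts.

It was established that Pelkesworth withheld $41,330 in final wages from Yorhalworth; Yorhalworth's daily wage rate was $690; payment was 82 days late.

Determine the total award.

$115,752

Liquidated damages (equal amount): $41,330
Penalty days: min(82, 20) = 20
Waiting-time penalty: 20 × $690 = $13,800
Subtotal: $41,330 + $41,330 + $13,800 = $96,460
Attorney fees: 20% of $96,460 = $19,292
Total award: $96,460 + $19,292 = $115,752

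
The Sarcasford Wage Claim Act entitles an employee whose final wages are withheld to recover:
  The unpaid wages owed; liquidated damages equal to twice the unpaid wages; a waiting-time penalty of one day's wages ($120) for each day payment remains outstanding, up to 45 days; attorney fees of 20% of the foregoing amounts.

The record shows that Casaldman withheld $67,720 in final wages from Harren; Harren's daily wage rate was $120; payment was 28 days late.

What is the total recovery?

$247,824

Doubled: 2 × $67,720 = $135,440
Penalty days: min(28, 45) = 28
Waiting-time penalty: 28 × $120 = $3,360
Subtotal: $67,720 + $135,440 + $3,360 = $206,520
Attorney fees: 20% of $206,520 = $41,304
Total award: $206,520 + $41,304 = $247,824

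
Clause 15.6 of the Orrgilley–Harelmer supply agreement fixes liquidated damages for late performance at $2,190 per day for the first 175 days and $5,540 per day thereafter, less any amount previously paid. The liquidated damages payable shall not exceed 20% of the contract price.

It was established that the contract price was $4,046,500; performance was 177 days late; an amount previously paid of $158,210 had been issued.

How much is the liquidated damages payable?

$236,120

First 175 days: 175 × $2,190 = $383,250
Remaining days: (177 − 175) × $5,540 = $11,080
Accrued per-day damages: $383,250 + $11,080 = $394,330
Less amount previously paid: $394,330 − $158,210 = $236,120
Cap: 20% of $4,046,500 = $809,300
Cap at $809,300: $236,120 is within the cap, no reduction.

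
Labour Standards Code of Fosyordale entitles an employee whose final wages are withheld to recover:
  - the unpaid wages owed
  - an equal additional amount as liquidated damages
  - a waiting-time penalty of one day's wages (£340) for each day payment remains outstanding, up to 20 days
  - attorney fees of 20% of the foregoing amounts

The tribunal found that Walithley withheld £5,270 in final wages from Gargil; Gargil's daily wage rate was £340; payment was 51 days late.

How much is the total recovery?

£20,808

Liquidated damages (equal amount): £5,270
Penalty days: min(51, 20) = 20
Waiting-time penalty: 20 × £340 = £6,800
Subtotal: £5,270 + £5,270 + £6,800 = £17,340
Attorney fees: 20% of £17,340 = £3,468
Total award: £17,340 + £3,468 = £20,808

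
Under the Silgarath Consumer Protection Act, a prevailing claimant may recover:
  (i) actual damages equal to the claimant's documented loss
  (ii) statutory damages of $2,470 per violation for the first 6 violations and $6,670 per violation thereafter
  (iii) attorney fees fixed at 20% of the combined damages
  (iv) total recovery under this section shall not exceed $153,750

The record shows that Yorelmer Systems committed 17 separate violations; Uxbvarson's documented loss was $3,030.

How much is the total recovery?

$109,464

First 6 violations: 6 × $2,470 = $14,820
Remaining violations: (17 − 6) × $6,670 = $73,370
Statutory damages: $14,820 + $73,370 = $88,190
Combined damages: $3,030 + $88,190 = $91,220
Attorney fees: 20% of $91,220 = $18,244
Total before cap: $91,220 + $18,244 = $109,464
Cap at $153,750: $109,464 is within the cap, no reduction.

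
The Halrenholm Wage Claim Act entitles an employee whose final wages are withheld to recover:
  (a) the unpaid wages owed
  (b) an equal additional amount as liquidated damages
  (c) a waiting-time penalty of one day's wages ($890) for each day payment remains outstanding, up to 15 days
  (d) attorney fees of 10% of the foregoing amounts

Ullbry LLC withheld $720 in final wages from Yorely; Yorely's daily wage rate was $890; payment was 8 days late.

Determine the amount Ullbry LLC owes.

$9,416

Liquidated damages (equal amount): $720
Penalty days: min(8, 15) = 8
Waiting-time penalty: 8 × $890 = $7,120
Subtotal: $720 + $720 + $7,120 = $8,560
Attorney fees: 10% of $8,560 = $856
Total award: $8,560 + $856 = $9,416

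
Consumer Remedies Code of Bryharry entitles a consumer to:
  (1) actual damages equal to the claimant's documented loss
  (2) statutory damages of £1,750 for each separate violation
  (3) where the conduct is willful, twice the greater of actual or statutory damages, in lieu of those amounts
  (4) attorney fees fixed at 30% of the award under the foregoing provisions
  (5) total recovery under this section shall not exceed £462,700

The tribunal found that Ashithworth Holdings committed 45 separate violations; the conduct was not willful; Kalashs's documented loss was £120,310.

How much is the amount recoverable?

£258,778

Statutory damages: 45 × £1,750 = £78,750
Conduct not willful: the in-lieu enhancement does not apply.
Actual plus statutory damages: £120,310 + £78,750 = £199,060
Attorney fees: 30% of £199,060 = £59,718
Total before cap: £199,060 + £59,718 = £258,778
Cap at £462,700: £258,778 is within the cap, no reduction.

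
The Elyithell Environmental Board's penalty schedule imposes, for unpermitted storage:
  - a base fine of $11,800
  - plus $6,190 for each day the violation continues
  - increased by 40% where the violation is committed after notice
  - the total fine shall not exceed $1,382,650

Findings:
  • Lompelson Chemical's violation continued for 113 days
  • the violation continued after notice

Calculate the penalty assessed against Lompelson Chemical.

Per-day component: 113 × $6,190 = $699,470
Base plus per-day: $11,800 + $699,470 = $711,270
Enhancement: 40% of $711,270 = $284,508
Enhanced fine: $711,270 + $284,508 = $995,778
Cap at $1,382,650: $995,778 is within the cap, no reduction.

$995,778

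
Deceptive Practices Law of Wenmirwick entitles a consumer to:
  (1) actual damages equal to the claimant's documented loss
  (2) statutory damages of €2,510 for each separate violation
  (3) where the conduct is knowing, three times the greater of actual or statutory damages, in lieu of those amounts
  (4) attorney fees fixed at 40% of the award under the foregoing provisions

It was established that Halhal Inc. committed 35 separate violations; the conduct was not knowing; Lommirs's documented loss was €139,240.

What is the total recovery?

Statutory damages: 35 × €2,510 = €87,850
Conduct not knowing: the in-lieu enhancement does not apply.
Actual plus statutory damages: €139,240 + €87,850 = €227,090
Attorney fees: 40% of €227,090 = €90,836
Total recovery: €227,090 + €90,836 = €317,926

€317,926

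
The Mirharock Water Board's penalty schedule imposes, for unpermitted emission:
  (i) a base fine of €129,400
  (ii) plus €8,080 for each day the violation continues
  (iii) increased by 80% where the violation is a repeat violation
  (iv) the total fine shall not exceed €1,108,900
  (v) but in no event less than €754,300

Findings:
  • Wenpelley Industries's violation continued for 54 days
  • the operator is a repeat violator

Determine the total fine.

Per-day component: 54 × €8,080 = €436,320
Base plus per-day: €129,400 + €436,320 = €565,720
Enhancement: 80% of €565,720 = €452,576
Enhanced fine: €565,720 + €452,576 = €1,018,296
Cap at €1,108,900: €1,018,296 is within the cap, no reduction.
Minimum €754,300: €1,018,296 meets the minimum, no increase.

€1,018,296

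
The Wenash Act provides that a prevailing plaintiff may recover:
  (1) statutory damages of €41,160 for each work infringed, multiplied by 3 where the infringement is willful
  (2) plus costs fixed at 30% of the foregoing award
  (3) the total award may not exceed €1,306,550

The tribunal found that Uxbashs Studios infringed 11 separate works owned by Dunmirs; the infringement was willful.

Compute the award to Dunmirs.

Statutory damages: 11 × €41,160 = €452,760
Trebled: 3 × €452,760 = €1,358,280
Costs: 30% of €1,358,280 = €407,484
Award plus costs: €1,358,280 + €407,484 = €1,765,764
Cap at €1,306,550: €1,765,764 exceeds the cap → €1,306,550

€1,306,550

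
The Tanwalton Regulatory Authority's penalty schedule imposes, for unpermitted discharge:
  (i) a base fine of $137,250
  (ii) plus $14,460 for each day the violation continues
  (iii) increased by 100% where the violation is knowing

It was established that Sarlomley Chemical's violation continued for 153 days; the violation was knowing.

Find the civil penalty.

Per-day component: 153 × $14,460 = $2,212,380
Base plus per-day: $137,250 + $2,212,380 = $2,349,630
Enhancement: 100% of $2,349,630 = $2,349,630
Enhanced fine: $2,349,630 + $2,349,630 = $4,699,260

$4,699,260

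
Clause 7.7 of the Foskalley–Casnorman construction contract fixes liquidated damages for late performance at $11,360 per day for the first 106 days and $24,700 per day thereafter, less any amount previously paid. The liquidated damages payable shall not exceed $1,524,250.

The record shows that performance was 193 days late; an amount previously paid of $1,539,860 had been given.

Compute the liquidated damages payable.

First 106 days: 106 × $11,360 = $1,204,160
Remaining days: (193 − 106) × $24,700 = $2,148,900
Accrued per-day damages: $1,204,160 + $2,148,900 = $3,353,060
Less amount previously paid: $3,353,060 − $1,539,860 = $1,813,200
Cap at $1,524,250: $1,813,200 exceeds the cap → $1,524,250

$1,524,250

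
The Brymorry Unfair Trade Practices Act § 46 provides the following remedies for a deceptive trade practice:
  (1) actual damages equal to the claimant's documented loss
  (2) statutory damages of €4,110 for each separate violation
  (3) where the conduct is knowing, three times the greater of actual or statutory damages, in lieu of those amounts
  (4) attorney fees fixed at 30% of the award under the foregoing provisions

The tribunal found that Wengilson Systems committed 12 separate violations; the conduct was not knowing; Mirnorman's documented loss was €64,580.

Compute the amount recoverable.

Statutory damages: 12 × €4,110 = €49,320
Conduct not knowing: the in-lieu enhancement does not apply.
Actual plus statutory damages: €64,580 + €49,320 = €113,900
Attorney fees: 30% of €113,900 = €34,170
Total recovery: €113,900 + €34,170 = €148,070

€148,070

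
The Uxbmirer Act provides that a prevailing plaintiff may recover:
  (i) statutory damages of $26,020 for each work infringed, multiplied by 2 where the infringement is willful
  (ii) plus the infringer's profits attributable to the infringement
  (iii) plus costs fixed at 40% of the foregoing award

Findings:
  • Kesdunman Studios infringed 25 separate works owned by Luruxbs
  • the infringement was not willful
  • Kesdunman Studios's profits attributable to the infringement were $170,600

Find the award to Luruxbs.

Award: $1,149,540

Statutory damages: 25 × $26,020 = $650,500
Infringement not willful: no ×2 enhancement.
Combined award: $650,500 + $170,600 = $821,100
Costs: 40% of $821,100 = $328,440
Award plus costs: $821,100 + $328,440 = $1,149,540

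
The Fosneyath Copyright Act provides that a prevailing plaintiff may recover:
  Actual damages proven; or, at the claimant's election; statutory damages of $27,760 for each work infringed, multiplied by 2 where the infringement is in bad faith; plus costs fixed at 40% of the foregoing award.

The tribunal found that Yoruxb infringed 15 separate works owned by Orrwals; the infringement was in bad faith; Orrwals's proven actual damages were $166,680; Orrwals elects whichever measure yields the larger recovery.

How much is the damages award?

Statutory damages: 15 × $27,760 = $416,400
Doubled: 2 × $416,400 = $832,800
Greater of actual damages ($166,680) or enhanced statutory damages ($832,800): $832,800
Costs: 40% of $832,800 = $333,120
Award plus costs: $832,800 + $333,120 = $1,165,920

Award: $1,165,920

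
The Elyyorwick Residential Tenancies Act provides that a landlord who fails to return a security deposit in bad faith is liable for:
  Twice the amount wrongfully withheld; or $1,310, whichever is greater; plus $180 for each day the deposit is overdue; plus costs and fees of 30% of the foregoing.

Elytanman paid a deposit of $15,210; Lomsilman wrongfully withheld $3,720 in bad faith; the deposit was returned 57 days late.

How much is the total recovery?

Doubled: 2 × $3,720 = $7,440
Minimum $1,310: $7,440 meets the minimum, no increase.
Late-return penalty: 57 × $180 = $10,260
Damages plus late penalty: $7,440 + $10,260 = $17,700
Costs and fees: 30% of $17,700 = $5,310
Total recovery: $17,700 + $5,310 = $23,010

$23,010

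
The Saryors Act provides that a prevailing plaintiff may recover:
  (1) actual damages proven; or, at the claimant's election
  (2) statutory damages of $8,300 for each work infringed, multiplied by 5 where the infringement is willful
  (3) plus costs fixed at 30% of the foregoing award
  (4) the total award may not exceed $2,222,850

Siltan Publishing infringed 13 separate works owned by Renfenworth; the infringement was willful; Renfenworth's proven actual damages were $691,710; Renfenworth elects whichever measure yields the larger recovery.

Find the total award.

$899,223

Statutory damages: 13 × $8,300 = $107,900
Multiplied by 5: 5 × $107,900 = $539,500
Greater of actual damages ($691,710) or enhanced statutory damages ($539,500): $691,710
Costs: 30% of $691,710 = $207,513
Award plus costs: $691,710 + $207,513 = $899,223
Cap at $2,222,850: $899,223 is within the cap, no reduction.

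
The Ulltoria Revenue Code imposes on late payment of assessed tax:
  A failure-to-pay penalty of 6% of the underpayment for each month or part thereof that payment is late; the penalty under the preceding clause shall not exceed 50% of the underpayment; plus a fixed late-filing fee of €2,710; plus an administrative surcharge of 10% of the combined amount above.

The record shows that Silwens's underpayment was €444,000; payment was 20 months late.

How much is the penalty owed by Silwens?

€247,181

Accrued rate: 6% × 20 = 120%, capped at 50% → 50%
Failure-to-pay penalty: 50% of €444,000 = €222,000
Penalty before surcharge: €222,000 + €2,710 = €224,710
Administrative surcharge: 10% of €224,710 = €22,471
Total penalty: €224,710 + €22,471 = €247,181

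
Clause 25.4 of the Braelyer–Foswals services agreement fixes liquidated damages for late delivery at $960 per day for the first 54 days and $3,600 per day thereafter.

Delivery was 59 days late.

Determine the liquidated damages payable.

$69,840

First 54 days: 54 × $960 = $51,840
Remaining days: (59 − 54) × $3,600 = $18,000
Accrued per-day damages: $51,840 + $18,000 = $69,840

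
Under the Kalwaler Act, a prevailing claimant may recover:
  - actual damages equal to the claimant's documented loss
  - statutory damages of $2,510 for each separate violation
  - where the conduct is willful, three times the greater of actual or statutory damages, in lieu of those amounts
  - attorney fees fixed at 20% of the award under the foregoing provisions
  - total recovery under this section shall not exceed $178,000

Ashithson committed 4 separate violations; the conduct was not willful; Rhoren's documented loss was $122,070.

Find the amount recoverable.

Statutory damages: 4 × $2,510 = $10,040
Conduct not willful: the in-lieu enhancement does not apply.
Actual plus statutory damages: $122,070 + $10,040 = $132,110
Attorney fees: 20% of $132,110 = $26,422
Total before cap: $132,110 + $26,422 = $158,532
Cap at $178,000: $158,532 is within the cap, no reduction.

$158,532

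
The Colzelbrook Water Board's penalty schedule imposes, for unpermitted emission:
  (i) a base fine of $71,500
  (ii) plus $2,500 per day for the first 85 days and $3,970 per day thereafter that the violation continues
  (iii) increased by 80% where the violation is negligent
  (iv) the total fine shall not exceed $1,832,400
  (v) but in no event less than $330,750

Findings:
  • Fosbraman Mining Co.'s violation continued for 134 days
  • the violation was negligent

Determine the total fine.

First 85 days: 85 × $2,500 = $212,500
Remaining days: (134 − 85) × $3,970 = $194,530
Per-day component: $212,500 + $194,530 = $407,030
Base plus per-day: $71,500 + $407,030 = $478,530
Enhancement: 80% of $478,530 = $382,824
Enhanced fine: $478,530 + $382,824 = $861,354
Cap at $1,832,400: $861,354 is within the cap, no reduction.
Minimum $330,750: $861,354 meets the minimum, no increase.

$861,354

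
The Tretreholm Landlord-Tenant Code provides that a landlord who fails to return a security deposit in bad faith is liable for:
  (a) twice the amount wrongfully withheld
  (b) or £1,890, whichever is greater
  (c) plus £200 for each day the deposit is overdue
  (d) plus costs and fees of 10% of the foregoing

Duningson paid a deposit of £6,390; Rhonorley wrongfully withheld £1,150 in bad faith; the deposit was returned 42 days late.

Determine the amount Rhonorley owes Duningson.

Doubled: 2 × £1,150 = £2,300
Minimum £1,890: £2,300 meets the minimum, no increase.
Late-return penalty: 42 × £200 = £8,400
Damages plus late penalty: £2,300 + £8,400 = £10,700
Costs and fees: 10% of £10,700 = £1,070
Total recovery: £10,700 + £1,070 = £11,770

£11,770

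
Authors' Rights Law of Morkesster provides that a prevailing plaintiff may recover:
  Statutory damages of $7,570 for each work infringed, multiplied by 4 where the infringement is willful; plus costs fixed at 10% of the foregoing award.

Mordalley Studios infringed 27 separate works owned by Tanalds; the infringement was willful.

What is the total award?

Statutory damages: 27 × $7,570 = $204,390
Multiplied by 4: 4 × $204,390 = $817,560
Costs: 10% of $817,560 = $81,756
Award plus costs: $817,560 + $81,756 = $899,316

$899,316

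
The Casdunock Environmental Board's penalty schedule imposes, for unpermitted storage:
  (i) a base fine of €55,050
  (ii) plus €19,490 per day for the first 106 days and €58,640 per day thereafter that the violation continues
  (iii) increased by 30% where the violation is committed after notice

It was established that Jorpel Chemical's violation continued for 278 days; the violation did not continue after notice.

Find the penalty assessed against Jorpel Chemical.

First 106 days: 106 × €19,490 = €2,065,940
Remaining days: (278 − 106) × €58,640 = €10,086,080
Per-day component: €2,065,940 + €10,086,080 = €12,152,020
Base plus per-day: €55,050 + €12,152,020 = €12,207,070
The violation did not continue after notice: no 30% increase.

€12,207,070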